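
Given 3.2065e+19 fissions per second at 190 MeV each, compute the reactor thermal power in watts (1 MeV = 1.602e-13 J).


P = fission_rate * E_MeV * 1.602e-13
P = 3.2065e+19 * 190 * 1.602e-13
P = 9.7599e+08 W

9.7599e+08


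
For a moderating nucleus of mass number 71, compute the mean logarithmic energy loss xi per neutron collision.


xi = 1 + (A-1)^2/(2A) * ln((A-1)/(A+1))
xi = 1 + (71-1)^2/(2*71) * ln((71-1)/(71 +1))
xi = 0.027906

0.027906


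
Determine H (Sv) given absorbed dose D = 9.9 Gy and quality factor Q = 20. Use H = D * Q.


H = D * Q
H = 9.9 * 20
H = 198.00 Sv

198.00


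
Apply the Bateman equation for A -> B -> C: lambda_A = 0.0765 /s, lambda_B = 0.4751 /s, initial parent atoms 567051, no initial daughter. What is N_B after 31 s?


N_B(t) = lambda_A * N_A0 / (lambda_B - lambda_A) * [exp(-lambda_A*t) - exp(-lambda_B*t)]
exp(-0.0765*31) = 0.09334061; exp(-0.4751*31) = 4.014833e-07
N_B = 0.0765 * 567051 / (0.4751 - 0.0765) * (0.09334061 - 4.014833e-07)
N_B = 10158

10158


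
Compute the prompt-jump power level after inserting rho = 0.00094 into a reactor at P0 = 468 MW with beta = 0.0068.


P1/P0 = beta / (beta - rho)
P1/P0 = 0.0068 / (0.0068 - 0.00094) = 1.160410
P1 = 468 * 1.160410 = 543.07 MW

543.07


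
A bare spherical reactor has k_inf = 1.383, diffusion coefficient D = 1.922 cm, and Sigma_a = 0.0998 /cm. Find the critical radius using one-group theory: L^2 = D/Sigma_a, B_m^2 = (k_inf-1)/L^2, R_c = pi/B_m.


L^2 = D / Sigma_a = 1.922 / 0.0998 = 19.25852 cm^2
B_m^2 = (k_inf - 1) / L^2 = (1.383 - 1) / 19.25852 = 0.01988730 /cm^2
For a bare sphere: B_g = pi/R, so R_c = pi / sqrt(B_m^2)
R_c = pi / sqrt(0.01988730) = 22.277 cm

22.277


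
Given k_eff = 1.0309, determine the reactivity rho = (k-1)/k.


rho = (k_eff - 1) / k_eff
rho = (1.0309 - 1) / 1.0309
rho = 0.029974

0.029974


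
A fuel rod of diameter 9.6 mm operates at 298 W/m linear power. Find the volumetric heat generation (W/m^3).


r = D / 2 / 1000 = 9.6 / 2 / 1000 = 0.0048 m
q''' = q' / (pi * r^2)
q''' = 298 / (pi * 0.0048^2)
q''' = 4.1170e+06 W/m^3

4.1170e+06


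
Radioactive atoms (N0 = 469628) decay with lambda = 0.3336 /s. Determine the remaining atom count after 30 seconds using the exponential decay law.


N = N0 * exp(-lambda * t)
N = 469628 * exp(-0.3336 * 30)
N = 21.151

21.151


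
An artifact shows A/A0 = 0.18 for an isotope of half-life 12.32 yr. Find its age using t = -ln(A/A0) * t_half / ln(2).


lambda = ln(2) / t_half = ln(2) / 12.32 = 0.05626195 /yr
t = -ln(A/A0) / lambda
t = -ln(0.18) / 0.05626195
t = 30.479 yr

30.479


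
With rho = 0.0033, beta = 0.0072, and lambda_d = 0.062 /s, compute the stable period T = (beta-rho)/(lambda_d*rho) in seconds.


T = (beta - rho) / (lambda_d * rho)
T = (0.0072 - 0.0033) / (0.062 * 0.0033)
T = 19.062 s

19.062


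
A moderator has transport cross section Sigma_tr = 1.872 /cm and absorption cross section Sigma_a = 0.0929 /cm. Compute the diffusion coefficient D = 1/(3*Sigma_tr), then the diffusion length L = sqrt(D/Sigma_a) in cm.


D = 1 / (3 * Sigma_tr) = 1 / (3 * 1.872) = 0.1780627 cm
L = sqrt(D / Sigma_a)
L = sqrt(0.1780627 / 0.0929)
L = 1.3845 cm

1.3845


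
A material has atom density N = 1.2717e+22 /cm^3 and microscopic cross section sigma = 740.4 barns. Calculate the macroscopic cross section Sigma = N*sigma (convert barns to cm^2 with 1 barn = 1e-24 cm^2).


Sigma = N * sigma_barns * 1e-24
Sigma = 1.2717e+22 * 740.4 * 1e-24
Sigma = 9.4157 /cm

9.4157


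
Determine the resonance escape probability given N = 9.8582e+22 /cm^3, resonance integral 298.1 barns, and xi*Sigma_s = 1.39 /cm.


p = exp(-N * I * 1e-24 / (xi*Sigma_s))
p = exp(-9.8582e+22 * 298.1 * 1e-24 / 1.39)
p = 6.5792e-10

6.5792e-10


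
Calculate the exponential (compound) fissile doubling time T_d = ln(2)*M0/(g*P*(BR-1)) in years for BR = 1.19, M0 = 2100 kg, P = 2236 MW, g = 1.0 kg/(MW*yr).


Breeding gain G = BR - 1 = 1.19 - 1 = 0.19
Fissile production rate = g * P * G = 1.0 * 2236 * 0.19 = 424.84 kg/yr
T_d = ln(2) * M0 / (g * P * G)
T_d = ln(2) * 2100 / 424.84 = 3.4263 yr

3.4263


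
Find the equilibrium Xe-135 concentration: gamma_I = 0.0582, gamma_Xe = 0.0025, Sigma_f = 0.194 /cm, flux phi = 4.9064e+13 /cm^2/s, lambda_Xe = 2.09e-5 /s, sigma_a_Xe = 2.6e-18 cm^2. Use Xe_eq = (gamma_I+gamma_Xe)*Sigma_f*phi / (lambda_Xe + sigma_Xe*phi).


Xe_eq = (gamma_I + gamma_Xe) * Sigma_f * phi / (lambda_Xe + sigma_Xe * phi)
Numerator = (0.0582 + 0.0025) * 0.194 * 4.9064e+13 = 5.777679e+11
Denominator = 2.09e-5 + 2.6e-18 * 4.9064e+13 = 1.484664e-04
Xe_eq = 5.777679e+11 / 1.484664e-04 = 3.8916e+15 /cm^3

3.8916e+15


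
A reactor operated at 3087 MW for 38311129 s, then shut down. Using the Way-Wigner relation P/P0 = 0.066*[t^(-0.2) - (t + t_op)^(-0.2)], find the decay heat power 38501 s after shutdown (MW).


P/P0 = 0.066 * [t^(-0.2) - (t + t_op)^(-0.2)]
P/P0 = 0.066 * [38501^(-0.2) - (38501 + 38311129)^(-0.2)]
P/P0 = 0.066 * [0.1210335 - 0.03042620] = 0.005980082
P = 3087 * 0.005980082 = 18.461 MW

18.461


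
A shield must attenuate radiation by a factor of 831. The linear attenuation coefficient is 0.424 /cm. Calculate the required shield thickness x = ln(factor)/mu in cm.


x = ln(factor) / mu
x = ln(831) / 0.424
x = 15.855 cm

15.855


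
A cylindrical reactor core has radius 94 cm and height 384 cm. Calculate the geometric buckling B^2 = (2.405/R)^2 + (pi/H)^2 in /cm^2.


B^2 = (2.405/R)^2 + (pi/H)^2
B^2 = (2.405/94)^2 + (pi/384)^2
B^2 = 7.2153e-04 /cm^2

7.2153e-04


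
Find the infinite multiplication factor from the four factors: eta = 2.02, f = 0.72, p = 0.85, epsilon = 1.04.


k_inf = eta * f * p * epsilon
k_inf = 2.02 * 0.72 * 0.85 * 1.04
k_inf = 1.2857

1.2857


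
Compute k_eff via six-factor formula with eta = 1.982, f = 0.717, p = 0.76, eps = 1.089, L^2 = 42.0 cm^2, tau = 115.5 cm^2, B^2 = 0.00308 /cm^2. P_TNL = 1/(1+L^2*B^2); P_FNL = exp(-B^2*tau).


k_inf = eta*f*p*eps = 1.982*0.717*0.76*1.089 = 1.176154
P_TNL = 1/(1 + L^2*B^2) = 1/(1 + 42.0*0.00308) = 0.8854573
P_FNL = exp(-B^2*tau) = exp(-0.00308*115.5) = 0.7006548
k_eff = k_inf * P_TNL * P_FNL = 1.176154 * 0.8854573 * 0.7006548
k_eff = 0.72969

0.72969


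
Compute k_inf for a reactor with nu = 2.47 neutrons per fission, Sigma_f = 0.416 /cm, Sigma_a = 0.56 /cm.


k_inf = nu * Sigma_f / Sigma_a
k_inf = 2.47 * 0.416 / 0.56
k_inf = 1.8349

1.8349


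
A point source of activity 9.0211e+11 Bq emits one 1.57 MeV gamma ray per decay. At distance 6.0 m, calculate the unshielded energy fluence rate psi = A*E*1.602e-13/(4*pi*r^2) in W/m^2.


psi = A * E * 1.602e-13 / (4*pi*r^2)
psi = 9.0211e+11 * 1.57 * 1.602e-13 / (4*pi*6.0^2)
psi = 5.0154e-04 W/m^2

5.0154e-04


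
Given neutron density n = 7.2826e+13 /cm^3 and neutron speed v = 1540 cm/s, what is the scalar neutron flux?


phi = n * v
phi = 7.2826e+13 * 1540
phi = 1.1215e+17 /cm^2/s

1.1215e+17


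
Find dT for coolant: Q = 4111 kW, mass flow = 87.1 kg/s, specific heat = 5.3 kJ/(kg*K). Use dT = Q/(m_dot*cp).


dT = Q / (m_dot * cp)
dT = 4111 / (87.1 * 5.3)
dT = 8.9054 C

8.9054


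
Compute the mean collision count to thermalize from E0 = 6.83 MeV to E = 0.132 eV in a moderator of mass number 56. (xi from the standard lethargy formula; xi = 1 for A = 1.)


xi = 1 + (A-1)^2/(2A)*ln((A-1)/(A+1)) = 0.03529286 (for A = 56)
n = ln(E0/E) / xi
n = ln(6.83e6 / 0.132) / 0.03529286
n = ln(5.174242e+07) / 0.03529286 = 503.27

503.27


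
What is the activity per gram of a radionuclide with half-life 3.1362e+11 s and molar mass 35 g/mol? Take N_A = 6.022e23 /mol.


lambda = ln(2) / t_half = ln(2) / 3.1362e+11 = 2.210150e-12 /s
SA = lambda * N_A / M
SA = 2.210150e-12 * 6.022e23 / 35
SA = 3.8027e+10 Bq/g

3.8027e+10


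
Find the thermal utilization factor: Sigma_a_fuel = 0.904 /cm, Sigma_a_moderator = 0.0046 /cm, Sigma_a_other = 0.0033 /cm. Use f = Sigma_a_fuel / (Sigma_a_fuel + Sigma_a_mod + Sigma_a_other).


f = Sigma_a_fuel / (Sigma_a_fuel + Sigma_a_mod + Sigma_a_other)
f = 0.904 / (0.904 + 0.0046 + 0.0033)
f = 0.99134

0.99134


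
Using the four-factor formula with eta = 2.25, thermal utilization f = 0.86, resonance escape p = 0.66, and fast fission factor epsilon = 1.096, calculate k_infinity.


k_inf = eta * f * p * epsilon
k_inf = 2.25 * 0.86 * 0.66 * 1.096
k_inf = 1.3997

1.3997


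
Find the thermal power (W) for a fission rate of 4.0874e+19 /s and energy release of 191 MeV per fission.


P = fission_rate * E_MeV * 1.602e-13
P = 4.0874e+19 * 191 * 1.602e-13
P = 1.2507e+09 W

1.2507e+09


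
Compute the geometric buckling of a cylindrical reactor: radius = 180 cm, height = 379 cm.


B^2 = (2.405/R)^2 + (pi/H)^2
B^2 = (2.405/180)^2 + (pi/379)^2
B^2 = 2.4723e-04 /cm^2

2.4723e-04


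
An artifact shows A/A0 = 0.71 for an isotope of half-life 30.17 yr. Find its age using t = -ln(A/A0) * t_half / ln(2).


lambda = ln(2) / t_half = ln(2) / 30.17 = 0.02297472 /yr
t = -ln(A/A0) / lambda
t = -ln(0.71) / 0.02297472
t = 14.907 yr

14.907


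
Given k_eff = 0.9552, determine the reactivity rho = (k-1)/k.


rho = (k_eff - 1) / k_eff
rho = (0.9552 - 1) / 0.9552
rho = -0.046901

-0.046901


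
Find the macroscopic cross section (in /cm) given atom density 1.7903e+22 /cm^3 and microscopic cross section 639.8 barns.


Sigma = N * sigma_barns * 1e-24
Sigma = 1.7903e+22 * 639.8 * 1e-24
Sigma = 11.454 /cm

11.454


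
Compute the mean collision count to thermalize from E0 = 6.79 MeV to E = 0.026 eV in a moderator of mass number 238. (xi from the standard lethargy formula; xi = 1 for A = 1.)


xi = 1 + (A-1)^2/(2A)*ln((A-1)/(A+1)) = 0.008379872 (for A = 238)
n = ln(E0/E) / xi
n = ln(6.79e6 / 0.026) / 0.008379872
n = ln(2.611538e+08) / 0.008379872 = 2312.8

2312.8


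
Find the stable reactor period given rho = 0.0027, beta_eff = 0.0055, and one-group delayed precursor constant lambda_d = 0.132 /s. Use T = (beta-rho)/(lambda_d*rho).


T = (beta - rho) / (lambda_d * rho)
T = (0.0055 - 0.0027) / (0.132 * 0.0027)
T = 7.8563 s

7.8563


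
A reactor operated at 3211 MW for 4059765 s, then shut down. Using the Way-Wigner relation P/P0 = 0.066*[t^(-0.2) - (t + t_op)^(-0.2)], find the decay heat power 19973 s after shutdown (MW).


P/P0 = 0.066 * [t^(-0.2) - (t + t_op)^(-0.2)]
P/P0 = 0.066 * [19973^(-0.2) - (19973 + 4059765)^(-0.2)]
P/P0 = 0.066 * [0.1380102 - 0.04762923] = 0.005965144
P = 3211 * 0.005965144 = 19.154 MW

19.154


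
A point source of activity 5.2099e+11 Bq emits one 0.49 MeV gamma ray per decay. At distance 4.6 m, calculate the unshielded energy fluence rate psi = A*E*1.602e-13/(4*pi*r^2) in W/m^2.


psi = A * E * 1.602e-13 / (4*pi*r^2)
psi = 5.2099e+11 * 0.49 * 1.602e-13 / (4*pi*4.6^2)
psi = 1.5380e-04 W/m^2

1.5380e-04


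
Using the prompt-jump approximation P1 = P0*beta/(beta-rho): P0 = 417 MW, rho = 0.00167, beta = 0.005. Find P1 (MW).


P1/P0 = beta / (beta - rho)
P1/P0 = 0.005 / (0.005 - 0.00167) = 1.501502
P1 = 417 * 1.501502 = 626.13 MW

626.13


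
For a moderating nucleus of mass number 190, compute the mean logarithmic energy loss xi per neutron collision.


xi = 1 + (A-1)^2/(2A) * ln((A-1)/(A+1))
xi = 1 + (190-1)^2/(2*190) * ln((190-1)/(190 +1))
xi = 0.010489

0.010489


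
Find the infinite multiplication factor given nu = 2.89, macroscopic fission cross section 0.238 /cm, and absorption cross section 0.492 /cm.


k_inf = nu * Sigma_f / Sigma_a
k_inf = 2.89 * 0.238 / 0.492
k_inf = 1.3980

1.3980


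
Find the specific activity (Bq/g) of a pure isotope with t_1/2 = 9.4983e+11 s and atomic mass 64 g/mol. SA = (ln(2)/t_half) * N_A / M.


lambda = ln(2) / t_half = ln(2) / 9.4983e+11 = 7.297592e-13 /s
SA = lambda * N_A / M
SA = 7.297592e-13 * 6.022e23 / 64
SA = 6.8666e+09 Bq/g

6.8666e+09


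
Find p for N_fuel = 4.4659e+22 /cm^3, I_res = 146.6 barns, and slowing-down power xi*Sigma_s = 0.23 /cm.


p = exp(-N * I * 1e-24 / (xi*Sigma_s))
p = exp(-4.4659e+22 * 146.6 * 1e-24 / 0.23)
p = 4.3421e-13

4.3421e-13


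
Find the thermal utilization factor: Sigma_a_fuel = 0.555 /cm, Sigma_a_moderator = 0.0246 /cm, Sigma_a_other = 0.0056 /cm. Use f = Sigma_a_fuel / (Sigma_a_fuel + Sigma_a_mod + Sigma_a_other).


f = Sigma_a_fuel / (Sigma_a_fuel + Sigma_a_mod + Sigma_a_other)
f = 0.555 / (0.555 + 0.0246 + 0.0056)
f = 0.94839

0.94839


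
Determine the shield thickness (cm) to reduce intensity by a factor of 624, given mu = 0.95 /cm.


x = ln(factor) / mu
x = ln(624) / 0.95
x = 6.7749 cm

6.7749


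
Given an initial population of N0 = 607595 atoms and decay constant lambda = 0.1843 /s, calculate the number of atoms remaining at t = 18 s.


N = N0 * exp(-lambda * t)
N = 607595 * exp(-0.1843 * 18)
N = 22023

22023


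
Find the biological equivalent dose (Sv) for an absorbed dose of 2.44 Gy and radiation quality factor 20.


H = D * Q
H = 2.44 * 20
H = 48.800 Sv

48.800


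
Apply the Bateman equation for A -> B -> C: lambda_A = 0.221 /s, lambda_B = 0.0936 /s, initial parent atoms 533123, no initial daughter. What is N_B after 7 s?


N_B(t) = lambda_A * N_A0 / (lambda_B - lambda_A) * [exp(-lambda_A*t) - exp(-lambda_B*t)]
exp(-0.221*7) = 0.2128857; exp(-0.0936*7) = 0.5193382
N_B = 0.221 * 533123 / (0.0936 - 0.221) * (0.2128857 - 0.5193382)
N_B = 283409

283409


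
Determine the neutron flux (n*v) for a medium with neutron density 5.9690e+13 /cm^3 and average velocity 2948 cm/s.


phi = n * v
phi = 5.9690e+13 * 2948
phi = 1.7597e+17 /cm^2/s

1.7597e+17


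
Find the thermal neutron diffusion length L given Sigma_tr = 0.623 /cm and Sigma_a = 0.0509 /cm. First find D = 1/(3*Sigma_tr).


D = 1 / (3 * Sigma_tr) = 1 / (3 * 0.623) = 0.5350455 cm
L = sqrt(D / Sigma_a)
L = sqrt(0.5350455 / 0.0509)
L = 3.2422 cm

3.2422


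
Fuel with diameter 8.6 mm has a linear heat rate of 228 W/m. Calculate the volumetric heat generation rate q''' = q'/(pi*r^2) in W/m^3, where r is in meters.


r = D / 2 / 1000 = 8.6 / 2 / 1000 = 0.0043 m
q''' = q' / (pi * r^2)
q''' = 228 / (pi * 0.0043^2)
q''' = 3.9251e+06 W/m^3

3.9251e+06


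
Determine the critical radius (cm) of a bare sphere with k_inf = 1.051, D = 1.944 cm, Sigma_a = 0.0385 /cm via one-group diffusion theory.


L^2 = D / Sigma_a = 1.944 / 0.0385 = 50.49351 cm^2
B_m^2 = (k_inf - 1) / L^2 = (1.051 - 1) / 50.49351 = 0.001010031 /cm^2
For a bare sphere: B_g = pi/R, so R_c = pi / sqrt(B_m^2)
R_c = pi / sqrt(0.001010031) = 98.851 cm

98.851


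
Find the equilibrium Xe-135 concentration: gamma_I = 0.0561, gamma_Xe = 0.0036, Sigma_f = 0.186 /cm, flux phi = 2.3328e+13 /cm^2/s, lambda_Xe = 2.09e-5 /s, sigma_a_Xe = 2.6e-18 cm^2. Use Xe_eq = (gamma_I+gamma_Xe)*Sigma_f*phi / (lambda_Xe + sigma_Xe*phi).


Xe_eq = (gamma_I + gamma_Xe) * Sigma_f * phi / (lambda_Xe + sigma_Xe * phi)
Numerator = (0.0561 + 0.0036) * 0.186 * 2.3328e+13 = 2.590388e+11
Denominator = 2.09e-5 + 2.6e-18 * 2.3328e+13 = 8.155280e-05
Xe_eq = 2.590388e+11 / 8.155280e-05 = 3.1763e+15 /cm^3

3.1763e+15


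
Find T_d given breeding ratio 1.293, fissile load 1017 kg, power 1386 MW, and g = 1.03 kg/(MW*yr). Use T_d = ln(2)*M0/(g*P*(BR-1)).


Breeding gain G = BR - 1 = 1.293 - 1 = 0.293
Fissile production rate = g * P * G = 1.03 * 1386 * 0.293 = 418.28094 kg/yr
T_d = ln(2) * M0 / (g * P * G)
T_d = ln(2) * 1017 / 418.28094 = 1.6853 yr

1.6853


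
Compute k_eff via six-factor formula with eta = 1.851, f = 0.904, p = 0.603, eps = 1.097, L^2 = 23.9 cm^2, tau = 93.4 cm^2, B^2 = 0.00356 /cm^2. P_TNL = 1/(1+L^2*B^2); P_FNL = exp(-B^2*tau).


k_inf = eta*f*p*eps = 1.851*0.904*0.603*1.097 = 1.106876
P_TNL = 1/(1 + L^2*B^2) = 1/(1 + 23.9*0.00356) = 0.9215876
P_FNL = exp(-B^2*tau) = exp(-0.00356*93.4) = 0.7171258
k_eff = k_inf * P_TNL * P_FNL = 1.106876 * 0.9215876 * 0.7171258
k_eff = 0.73153

0.73153


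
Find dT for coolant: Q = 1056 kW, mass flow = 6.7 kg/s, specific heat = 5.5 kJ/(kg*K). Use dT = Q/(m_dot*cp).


dT = Q / (m_dot * cp)
dT = 1056 / (6.7 * 5.5)
dT = 28.657 C

28.657


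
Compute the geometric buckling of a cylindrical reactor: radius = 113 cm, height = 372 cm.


B^2 = (2.405/R)^2 + (pi/H)^2
B^2 = (2.405/113)^2 + (pi/372)^2
B^2 = 5.2429e-04 /cm^2

5.2429e-04


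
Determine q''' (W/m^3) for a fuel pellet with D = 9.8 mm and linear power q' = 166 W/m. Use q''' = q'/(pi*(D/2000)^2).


r = D / 2 / 1000 = 9.8 / 2 / 1000 = 0.0049 m
q''' = q' / (pi * r^2)
q''' = 166 / (pi * 0.0049^2)
q''' = 2.2007e+06 W/m^3

2.2007e+06


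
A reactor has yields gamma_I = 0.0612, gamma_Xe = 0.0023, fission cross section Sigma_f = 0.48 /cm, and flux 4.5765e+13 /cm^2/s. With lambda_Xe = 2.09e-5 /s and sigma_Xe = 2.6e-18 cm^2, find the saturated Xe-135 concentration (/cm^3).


Xe_eq = (gamma_I + gamma_Xe) * Sigma_f * phi / (lambda_Xe + sigma_Xe * phi)
Numerator = (0.0612 + 0.0023) * 0.48 * 4.5765e+13 = 1.394917e+12
Denominator = 2.09e-5 + 2.6e-18 * 4.5765e+13 = 1.398890e-04
Xe_eq = 1.394917e+12 / 1.398890e-04 = 9.9716e+15 /cm^3

9.9716e+15


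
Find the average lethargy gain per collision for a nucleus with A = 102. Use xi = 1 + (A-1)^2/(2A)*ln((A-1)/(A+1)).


xi = 1 + (A-1)^2/(2A) * ln((A-1)/(A+1))
xi = 1 + (102-1)^2/(2*102) * ln((102-1)/(102 +1))
xi = 0.019480

0.019480


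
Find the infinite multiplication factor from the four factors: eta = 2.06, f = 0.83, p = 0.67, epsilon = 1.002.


k_inf = eta * f * p * epsilon
k_inf = 2.06 * 0.83 * 0.67 * 1.002
k_inf = 1.1479

1.1479


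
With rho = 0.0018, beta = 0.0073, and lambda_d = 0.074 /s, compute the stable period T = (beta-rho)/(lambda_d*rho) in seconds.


T = (beta - rho) / (lambda_d * rho)
T = (0.0073 - 0.0018) / (0.074 * 0.0018)
T = 41.291 s

41.291


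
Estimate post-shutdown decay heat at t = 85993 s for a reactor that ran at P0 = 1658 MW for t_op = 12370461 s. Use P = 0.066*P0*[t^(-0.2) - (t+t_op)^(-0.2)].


P/P0 = 0.066 * [t^(-0.2) - (t + t_op)^(-0.2)]
P/P0 = 0.066 * [85993^(-0.2) - (85993 + 12370461)^(-0.2)]
P/P0 = 0.066 * [0.1030641 - 0.03809966] = 0.004287653
P = 1658 * 0.004287653 = 7.1089 MW

7.1089


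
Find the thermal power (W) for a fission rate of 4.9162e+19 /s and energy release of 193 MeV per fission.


P = fission_rate * E_MeV * 1.602e-13
P = 4.9162e+19 * 193 * 1.602e-13
P = 1.5200e+09 W

1.5200e+09


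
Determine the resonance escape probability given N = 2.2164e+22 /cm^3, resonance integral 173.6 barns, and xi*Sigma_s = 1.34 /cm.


p = exp(-N * I * 1e-24 / (xi*Sigma_s))
p = exp(-2.2164e+22 * 173.6 * 1e-24 / 1.34)
p = 0.056620

0.056620


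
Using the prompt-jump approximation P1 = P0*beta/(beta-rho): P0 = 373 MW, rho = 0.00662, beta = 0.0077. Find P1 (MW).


P1/P0 = beta / (beta - rho)
P1/P0 = 0.0077 / (0.0077 - 0.00662) = 7.129630
P1 = 373 * 7.129630 = 2659.4 MW

2659.4


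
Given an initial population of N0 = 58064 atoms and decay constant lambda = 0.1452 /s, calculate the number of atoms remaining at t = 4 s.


N = N0 * exp(-lambda * t)
N = 58064 * exp(-0.1452 * 4)
N = 32484

32484


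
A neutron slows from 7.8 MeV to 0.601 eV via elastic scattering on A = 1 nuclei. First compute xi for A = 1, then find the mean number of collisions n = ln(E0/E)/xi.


xi = 1 + (A-1)^2/(2A)*ln((A-1)/(A+1)) = 1 (for A = 1)
n = ln(E0/E) / xi
n = ln(7.8e6 / 0.601) / 1
n = ln(1.297837e+07) / 1 = 16.379

16.379


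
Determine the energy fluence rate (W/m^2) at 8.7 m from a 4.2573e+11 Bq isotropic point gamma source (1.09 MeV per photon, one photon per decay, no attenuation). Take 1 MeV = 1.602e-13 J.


psi = A * E * 1.602e-13 / (4*pi*r^2)
psi = 4.2573e+11 * 1.09 * 1.602e-13 / (4*pi*8.7^2)
psi = 7.8158e-05 W/m^2

7.8158e-05


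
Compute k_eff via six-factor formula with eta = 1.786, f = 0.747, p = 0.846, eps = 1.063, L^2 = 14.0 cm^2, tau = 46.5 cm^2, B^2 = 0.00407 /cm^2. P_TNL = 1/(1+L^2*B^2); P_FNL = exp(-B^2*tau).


k_inf = eta*f*p*eps = 1.786*0.747*0.846*1.063 = 1.199791
P_TNL = 1/(1 + L^2*B^2) = 1/(1 + 14.0*0.00407) = 0.9460917
P_FNL = exp(-B^2*tau) = exp(-0.00407*46.5) = 0.8275754
k_eff = k_inf * P_TNL * P_FNL = 1.199791 * 0.9460917 * 0.8275754
k_eff = 0.93939

0.93939


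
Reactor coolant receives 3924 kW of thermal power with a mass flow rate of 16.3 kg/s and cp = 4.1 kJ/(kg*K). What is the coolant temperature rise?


dT = Q / (m_dot * cp)
dT = 3924 / (16.3 * 4.1)
dT = 58.716 C

58.716


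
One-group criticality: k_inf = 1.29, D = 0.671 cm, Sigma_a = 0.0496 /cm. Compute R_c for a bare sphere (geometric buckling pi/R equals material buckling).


L^2 = D / Sigma_a = 0.671 / 0.0496 = 13.52823 cm^2
B_m^2 = (k_inf - 1) / L^2 = (1.29 - 1) / 13.52823 = 0.02143666 /cm^2
For a bare sphere: B_g = pi/R, so R_c = pi / sqrt(B_m^2)
R_c = pi / sqrt(0.02143666) = 21.457 cm

21.457


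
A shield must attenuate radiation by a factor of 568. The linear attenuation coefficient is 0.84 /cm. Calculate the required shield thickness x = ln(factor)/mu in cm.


x = ln(factor) / mu
x = ln(568) / 0.84
x = 7.5501 cm

7.5501


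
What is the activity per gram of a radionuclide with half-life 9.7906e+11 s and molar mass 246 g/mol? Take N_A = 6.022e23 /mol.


lambda = ln(2) / t_half = ln(2) / 9.7906e+11 = 7.079721e-13 /s
SA = lambda * N_A / M
SA = 7.079721e-13 * 6.022e23 / 246
SA = 1.7331e+09 Bq/g

1.7331e+09


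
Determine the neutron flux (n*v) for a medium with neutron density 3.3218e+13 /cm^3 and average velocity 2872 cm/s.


phi = n * v
phi = 3.3218e+13 * 2872
phi = 9.5402e+16 /cm^2/s

9.5402e+16


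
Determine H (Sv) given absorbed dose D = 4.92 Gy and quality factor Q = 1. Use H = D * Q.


H = D * Q
H = 4.92 * 1
H = 4.9200 Sv

4.9200


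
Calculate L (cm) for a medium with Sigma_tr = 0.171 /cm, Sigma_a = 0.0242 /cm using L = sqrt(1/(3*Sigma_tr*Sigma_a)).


D = 1 / (3 * Sigma_tr) = 1 / (3 * 0.171) = 1.949318 cm
L = sqrt(D / Sigma_a)
L = sqrt(1.949318 / 0.0242)
L = 8.9750 cm

8.9750


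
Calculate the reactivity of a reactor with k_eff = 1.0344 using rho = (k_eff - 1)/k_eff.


rho = (k_eff - 1) / k_eff
rho = (1.0344 - 1) / 1.0344
rho = 0.033256

0.033256


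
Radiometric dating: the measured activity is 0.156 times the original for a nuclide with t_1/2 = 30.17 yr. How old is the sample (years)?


lambda = ln(2) / t_half = ln(2) / 30.17 = 0.02297472 /yr
t = -ln(A/A0) / lambda
t = -ln(0.156) / 0.02297472
t = 80.867 yr

80.867


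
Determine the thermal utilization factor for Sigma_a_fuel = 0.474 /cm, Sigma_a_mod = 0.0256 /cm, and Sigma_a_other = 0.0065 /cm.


f = Sigma_a_fuel / (Sigma_a_fuel + Sigma_a_mod + Sigma_a_other)
f = 0.474 / (0.474 + 0.0256 + 0.0065)
f = 0.93657

0.93657


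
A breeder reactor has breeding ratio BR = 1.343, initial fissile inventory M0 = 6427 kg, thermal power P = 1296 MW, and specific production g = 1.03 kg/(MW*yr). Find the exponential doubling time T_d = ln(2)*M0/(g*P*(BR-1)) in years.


Breeding gain G = BR - 1 = 1.343 - 1 = 0.343
Fissile production rate = g * P * G = 1.03 * 1296 * 0.343 = 457.86384 kg/yr
T_d = ln(2) * M0 / (g * P * G)
T_d = ln(2) * 6427 / 457.86384 = 9.7297 yr

9.7297


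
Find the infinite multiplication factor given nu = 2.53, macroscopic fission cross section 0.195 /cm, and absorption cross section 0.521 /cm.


k_inf = nu * Sigma_f / Sigma_a
k_inf = 2.53 * 0.195 / 0.521
k_inf = 0.94693

0.94693


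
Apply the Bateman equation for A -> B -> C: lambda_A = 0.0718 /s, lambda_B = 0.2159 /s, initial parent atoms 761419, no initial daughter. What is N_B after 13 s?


N_B(t) = lambda_A * N_A0 / (lambda_B - lambda_A) * [exp(-lambda_A*t) - exp(-lambda_B*t)]
exp(-0.0718*13) = 0.3932145; exp(-0.2159*13) = 0.06040400
N_B = 0.0718 * 761419 / (0.2159 - 0.0718) * (0.3932145 - 0.06040400)
N_B = 126264

126264


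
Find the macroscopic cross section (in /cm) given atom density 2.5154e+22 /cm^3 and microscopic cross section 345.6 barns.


Sigma = N * sigma_barns * 1e-24
Sigma = 2.5154e+22 * 345.6 * 1e-24
Sigma = 8.6932 /cm

8.6932


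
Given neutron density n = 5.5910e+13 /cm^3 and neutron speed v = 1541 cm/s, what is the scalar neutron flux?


phi = n * v
phi = 5.5910e+13 * 1541
phi = 8.6157e+16 /cm^2/s

8.6157e+16


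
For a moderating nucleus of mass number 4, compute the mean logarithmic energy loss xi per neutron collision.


xi = 1 + (A-1)^2/(2A) * ln((A-1)/(A+1))
xi = 1 + (4-1)^2/(2*4) * ln((4-1)/(4 +1))
xi = 0.42532

0.42532


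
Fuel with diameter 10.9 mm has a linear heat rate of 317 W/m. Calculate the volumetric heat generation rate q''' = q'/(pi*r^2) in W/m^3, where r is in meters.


r = D / 2 / 1000 = 10.9 / 2 / 1000 = 0.00545 m
q''' = q' / (pi * r^2)
q''' = 317 / (pi * 0.00545^2)
q''' = 3.3972e+06 W/m^3

3.3972e+06


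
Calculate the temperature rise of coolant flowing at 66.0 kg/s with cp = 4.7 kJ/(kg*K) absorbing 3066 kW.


dT = Q / (m_dot * cp)
dT = 3066 / (66.0 * 4.7)
dT = 9.8839 C

9.8839


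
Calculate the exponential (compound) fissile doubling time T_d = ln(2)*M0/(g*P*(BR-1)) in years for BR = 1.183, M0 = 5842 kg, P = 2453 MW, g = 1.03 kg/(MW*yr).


Breeding gain G = BR - 1 = 1.183 - 1 = 0.183
Fissile production rate = g * P * G = 1.03 * 2453 * 0.183 = 462.36597 kg/yr
T_d = ln(2) * M0 / (g * P * G)
T_d = ln(2) * 5842 / 462.36597 = 8.7579 yr

8.7579


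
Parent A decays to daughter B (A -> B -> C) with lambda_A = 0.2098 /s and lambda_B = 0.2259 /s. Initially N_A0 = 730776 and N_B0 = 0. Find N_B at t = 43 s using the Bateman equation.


N_B(t) = lambda_A * N_A0 / (lambda_B - lambda_A) * [exp(-lambda_A*t) - exp(-lambda_B*t)]
exp(-0.2098*43) = 1.207969e-04; exp(-0.2259*43) = 6.044964e-05
N_B = 0.2098 * 730776 / (0.2259 - 0.2098) * (1.207969e-04 - 6.044964e-05)
N_B = 574.67

574.67


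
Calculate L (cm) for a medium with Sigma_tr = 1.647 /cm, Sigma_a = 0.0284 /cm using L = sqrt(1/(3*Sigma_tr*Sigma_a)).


D = 1 / (3 * Sigma_tr) = 1 / (3 * 1.647) = 0.2023882 cm
L = sqrt(D / Sigma_a)
L = sqrt(0.2023882 / 0.0284)
L = 2.6695 cm

2.6695


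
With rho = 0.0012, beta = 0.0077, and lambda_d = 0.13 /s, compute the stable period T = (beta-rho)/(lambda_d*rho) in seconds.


T = (beta - rho) / (lambda_d * rho)
T = (0.0077 - 0.0012) / (0.13 * 0.0012)
T = 41.667 s

41.667


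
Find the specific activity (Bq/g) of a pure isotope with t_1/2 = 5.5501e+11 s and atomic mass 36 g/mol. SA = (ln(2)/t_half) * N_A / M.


lambda = ln(2) / t_half = ln(2) / 5.5501e+11 = 1.248891e-12 /s
SA = lambda * N_A / M
SA = 1.248891e-12 * 6.022e23 / 36
SA = 2.0891e+10 Bq/g

2.0891e+10


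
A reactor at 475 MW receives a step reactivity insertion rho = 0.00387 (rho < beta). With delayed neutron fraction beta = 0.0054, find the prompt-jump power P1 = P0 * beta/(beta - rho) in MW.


P1/P0 = beta / (beta - rho)
P1/P0 = 0.0054 / (0.0054 - 0.00387) = 3.529412
P1 = 475 * 3.529412 = 1676.5 MW

1676.5


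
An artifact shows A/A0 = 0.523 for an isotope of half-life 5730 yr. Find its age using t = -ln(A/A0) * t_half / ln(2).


lambda = ln(2) / t_half = ln(2) / 5730 = 1.209681e-04 /yr
t = -ln(A/A0) / lambda
t = -ln(0.523) / 1.209681e-04
t = 5358.2 yr

5358.2


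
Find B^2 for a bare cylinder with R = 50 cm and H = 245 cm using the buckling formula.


B^2 = (2.405/R)^2 + (pi/H)^2
B^2 = (2.405/50)^2 + (pi/245)^2
B^2 = 0.0024780 /cm^2

0.0024780


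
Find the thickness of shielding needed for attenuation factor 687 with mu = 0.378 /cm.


x = ln(factor) / mu
x = ln(687) / 0.378
x = 17.281 cm

17.281


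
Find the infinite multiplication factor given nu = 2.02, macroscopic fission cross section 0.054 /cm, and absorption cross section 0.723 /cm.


k_inf = nu * Sigma_f / Sigma_a
k_inf = 2.02 * 0.054 / 0.723
k_inf = 0.15087

0.15087


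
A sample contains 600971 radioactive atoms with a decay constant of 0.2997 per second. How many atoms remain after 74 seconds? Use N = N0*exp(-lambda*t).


N = N0 * exp(-lambda * t)
N = 600971 * exp(-0.2997 * 74)
N = 1.4033e-04

1.4033e-04


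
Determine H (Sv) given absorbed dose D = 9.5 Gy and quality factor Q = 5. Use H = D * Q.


H = D * Q
H = 9.5 * 5
H = 47.500 Sv

47.500


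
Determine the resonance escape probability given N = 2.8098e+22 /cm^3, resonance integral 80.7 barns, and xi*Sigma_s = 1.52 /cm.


p = exp(-N * I * 1e-24 / (xi*Sigma_s))
p = exp(-2.8098e+22 * 80.7 * 1e-24 / 1.52)
p = 0.22497

0.22497


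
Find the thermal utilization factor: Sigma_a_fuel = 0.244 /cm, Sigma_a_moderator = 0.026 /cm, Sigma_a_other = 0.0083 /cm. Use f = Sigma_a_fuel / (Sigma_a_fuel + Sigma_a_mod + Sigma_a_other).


f = Sigma_a_fuel / (Sigma_a_fuel + Sigma_a_mod + Sigma_a_other)
f = 0.244 / (0.244 + 0.026 + 0.0083)
f = 0.87675

0.87675


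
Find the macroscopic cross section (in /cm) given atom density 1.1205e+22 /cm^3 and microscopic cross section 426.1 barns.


Sigma = N * sigma_barns * 1e-24
Sigma = 1.1205e+22 * 426.1 * 1e-24
Sigma = 4.7745 /cm

4.7745


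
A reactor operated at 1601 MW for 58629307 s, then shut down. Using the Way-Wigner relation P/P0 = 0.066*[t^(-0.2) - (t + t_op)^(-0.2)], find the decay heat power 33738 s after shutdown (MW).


P/P0 = 0.066 * [t^(-0.2) - (t + t_op)^(-0.2)]
P/P0 = 0.066 * [33738^(-0.2) - (33738 + 58629307)^(-0.2)]
P/P0 = 0.066 * [0.1242728 - 0.02794648] = 0.006357537
P = 1601 * 0.006357537 = 10.178 MW

10.178


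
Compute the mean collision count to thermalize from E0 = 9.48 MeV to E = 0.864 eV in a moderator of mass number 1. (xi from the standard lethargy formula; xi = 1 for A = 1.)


xi = 1 + (A-1)^2/(2A)*ln((A-1)/(A+1)) = 1 (for A = 1)
n = ln(E0/E) / xi
n = ln(9.48e6 / 0.864) / 1
n = ln(1.097222e+07) / 1 = 16.211

16.211


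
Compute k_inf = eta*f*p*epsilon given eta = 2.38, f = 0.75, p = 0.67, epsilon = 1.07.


k_inf = eta * f * p * epsilon
k_inf = 2.38 * 0.75 * 0.67 * 1.07
k_inf = 1.2797

1.2797


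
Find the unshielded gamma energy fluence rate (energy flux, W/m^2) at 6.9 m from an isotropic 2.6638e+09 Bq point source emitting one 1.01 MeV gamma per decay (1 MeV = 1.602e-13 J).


psi = A * E * 1.602e-13 / (4*pi*r^2)
psi = 2.6638e+09 * 1.01 * 1.602e-13 / (4*pi*6.9^2)
psi = 7.2041e-07 W/m^2

7.2041e-07


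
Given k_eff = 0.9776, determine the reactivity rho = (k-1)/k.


rho = (k_eff - 1) / k_eff
rho = (0.9776 - 1) / 0.9776
rho = -0.022913

-0.022913


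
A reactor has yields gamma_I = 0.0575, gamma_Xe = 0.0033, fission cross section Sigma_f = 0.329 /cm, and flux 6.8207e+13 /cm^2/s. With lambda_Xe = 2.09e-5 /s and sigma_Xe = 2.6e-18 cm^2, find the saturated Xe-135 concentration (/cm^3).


Xe_eq = (gamma_I + gamma_Xe) * Sigma_f * phi / (lambda_Xe + sigma_Xe * phi)
Numerator = (0.0575 + 0.0033) * 0.329 * 6.8207e+13 = 1.364358e+12
Denominator = 2.09e-5 + 2.6e-18 * 6.8207e+13 = 1.982382e-04
Xe_eq = 1.364358e+12 / 1.982382e-04 = 6.8824e+15 /cm^3

6.8824e+15


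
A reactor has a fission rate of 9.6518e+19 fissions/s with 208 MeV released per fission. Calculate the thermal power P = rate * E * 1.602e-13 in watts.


P = fission_rate * E_MeV * 1.602e-13
P = 9.6518e+19 * 208 * 1.602e-13
P = 3.2161e+09 W

3.2161e+09


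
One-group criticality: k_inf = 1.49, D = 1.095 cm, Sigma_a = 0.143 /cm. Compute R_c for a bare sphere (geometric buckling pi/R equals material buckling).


L^2 = D / Sigma_a = 1.095 / 0.143 = 7.657343 cm^2
B_m^2 = (k_inf - 1) / L^2 = (1.49 - 1) / 7.657343 = 0.06399086 /cm^2
For a bare sphere: B_g = pi/R, so R_c = pi / sqrt(B_m^2)
R_c = pi / sqrt(0.06399086) = 12.419 cm

12.419


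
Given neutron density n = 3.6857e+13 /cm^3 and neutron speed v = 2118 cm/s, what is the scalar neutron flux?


phi = n * v
phi = 3.6857e+13 * 2118
phi = 7.8063e+16 /cm^2/s

7.8063e+16


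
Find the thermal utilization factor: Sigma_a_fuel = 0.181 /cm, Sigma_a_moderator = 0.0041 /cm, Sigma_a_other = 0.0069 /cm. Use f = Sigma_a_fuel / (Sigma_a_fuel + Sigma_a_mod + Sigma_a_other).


f = Sigma_a_fuel / (Sigma_a_fuel + Sigma_a_mod + Sigma_a_other)
f = 0.181 / (0.181 + 0.0041 + 0.0069)
f = 0.94271

0.94271


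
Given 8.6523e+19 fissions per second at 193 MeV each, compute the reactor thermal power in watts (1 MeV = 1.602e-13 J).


P = fission_rate * E_MeV * 1.602e-13
P = 8.6523e+19 * 193 * 1.602e-13
P = 2.6752e+09 W

2.6752e+09


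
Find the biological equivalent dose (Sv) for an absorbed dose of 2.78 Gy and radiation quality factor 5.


H = D * Q
H = 2.78 * 5
H = 13.900 Sv

13.900


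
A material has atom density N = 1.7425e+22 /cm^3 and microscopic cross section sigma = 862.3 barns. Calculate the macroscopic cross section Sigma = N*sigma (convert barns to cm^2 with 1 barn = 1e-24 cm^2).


Sigma = N * sigma_barns * 1e-24
Sigma = 1.7425e+22 * 862.3 * 1e-24
Sigma = 15.026 /cm

15.026


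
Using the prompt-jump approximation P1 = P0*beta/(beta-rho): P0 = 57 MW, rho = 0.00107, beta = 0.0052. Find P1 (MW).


P1/P0 = beta / (beta - rho)
P1/P0 = 0.0052 / (0.0052 - 0.00107) = 1.259080
P1 = 57 * 1.259080 = 71.768 MW

71.768


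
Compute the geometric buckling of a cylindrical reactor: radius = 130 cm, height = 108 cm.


B^2 = (2.405/R)^2 + (pi/H)^2
B^2 = (2.405/130)^2 + (pi/108)^2
B^2 = 0.0011884 /cm^2

0.0011884


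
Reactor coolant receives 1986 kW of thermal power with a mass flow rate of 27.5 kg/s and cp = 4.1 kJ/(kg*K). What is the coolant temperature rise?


dT = Q / (m_dot * cp)
dT = 1986 / (27.5 * 4.1)
dT = 17.614 C

17.614


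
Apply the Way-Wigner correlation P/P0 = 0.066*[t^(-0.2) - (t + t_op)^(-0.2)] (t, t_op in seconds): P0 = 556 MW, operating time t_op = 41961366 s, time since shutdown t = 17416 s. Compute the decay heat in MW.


P/P0 = 0.066 * [t^(-0.2) - (t + t_op)^(-0.2)]
P/P0 = 0.066 * [17416^(-0.2) - (17416 + 41961366)^(-0.2)]
P/P0 = 0.066 * [0.1418438 - 0.02988092] = 0.007389550
P = 556 * 0.007389550 = 4.1086 MW

4.1086


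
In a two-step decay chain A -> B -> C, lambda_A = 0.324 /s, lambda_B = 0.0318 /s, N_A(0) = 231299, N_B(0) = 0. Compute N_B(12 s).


N_B(t) = lambda_A * N_A0 / (lambda_B - lambda_A) * [exp(-lambda_A*t) - exp(-lambda_B*t)]
exp(-0.324*12) = 0.02048628; exp(-0.0318*12) = 0.6827681
N_B = 0.324 * 231299 / (0.0318 - 0.324) * (0.02048628 - 0.6827681)
N_B = 169856

169856


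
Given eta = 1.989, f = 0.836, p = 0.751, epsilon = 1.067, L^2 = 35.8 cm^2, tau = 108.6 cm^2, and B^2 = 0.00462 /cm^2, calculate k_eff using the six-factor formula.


k_inf = eta*f*p*eps = 1.989*0.836*0.751*1.067 = 1.332433
P_TNL = 1/(1 + L^2*B^2) = 1/(1 + 35.8*0.00462) = 0.8580774
P_FNL = exp(-B^2*tau) = exp(-0.00462*108.6) = 0.6054811
k_eff = k_inf * P_TNL * P_FNL = 1.332433 * 0.8580774 * 0.6054811
k_eff = 0.69227

0.69227


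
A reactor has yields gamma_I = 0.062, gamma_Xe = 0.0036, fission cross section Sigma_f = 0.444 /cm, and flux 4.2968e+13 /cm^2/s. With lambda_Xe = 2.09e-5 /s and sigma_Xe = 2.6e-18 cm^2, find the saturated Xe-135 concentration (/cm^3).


Xe_eq = (gamma_I + gamma_Xe) * Sigma_f * phi / (lambda_Xe + sigma_Xe * phi)
Numerator = (0.062 + 0.0036) * 0.444 * 4.2968e+13 = 1.251503e+12
Denominator = 2.09e-5 + 2.6e-18 * 4.2968e+13 = 1.326168e-04
Xe_eq = 1.251503e+12 / 1.326168e-04 = 9.4370e+15 /cm^3

9.4370e+15


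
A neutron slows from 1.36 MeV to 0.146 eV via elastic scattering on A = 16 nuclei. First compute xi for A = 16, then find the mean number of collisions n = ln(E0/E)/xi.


xi = 1 + (A-1)^2/(2A)*ln((A-1)/(A+1)) = 0.1199467 (for A = 16)
n = ln(E0/E) / xi
n = ln(1.36e6 / 0.146) / 0.1199467
n = ln(9.315068e+06) / 0.1199467 = 133.79

133.79


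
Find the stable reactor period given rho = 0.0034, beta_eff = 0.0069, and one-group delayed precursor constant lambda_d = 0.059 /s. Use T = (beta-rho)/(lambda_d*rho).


T = (beta - rho) / (lambda_d * rho)
T = (0.0069 - 0.0034) / (0.059 * 0.0034)
T = 17.448 s

17.448


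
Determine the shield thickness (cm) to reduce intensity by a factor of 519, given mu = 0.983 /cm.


x = ln(factor) / mu
x = ln(519) / 0.983
x = 6.3600 cm

6.3600


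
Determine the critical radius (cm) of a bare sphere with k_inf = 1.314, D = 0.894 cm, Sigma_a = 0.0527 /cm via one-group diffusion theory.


L^2 = D / Sigma_a = 0.894 / 0.0527 = 16.96395 cm^2
B_m^2 = (k_inf - 1) / L^2 = (1.314 - 1) / 16.96395 = 0.01850984 /cm^2
For a bare sphere: B_g = pi/R, so R_c = pi / sqrt(B_m^2)
R_c = pi / sqrt(0.01850984) = 23.091 cm

23.091


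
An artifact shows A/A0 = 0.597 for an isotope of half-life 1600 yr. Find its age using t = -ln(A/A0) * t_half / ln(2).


lambda = ln(2) / t_half = ln(2) / 1600 = 4.332170e-04 /yr
t = -ln(A/A0) / lambda
t = -ln(0.597) / 4.332170e-04
t = 1190.7 yr

1190.7


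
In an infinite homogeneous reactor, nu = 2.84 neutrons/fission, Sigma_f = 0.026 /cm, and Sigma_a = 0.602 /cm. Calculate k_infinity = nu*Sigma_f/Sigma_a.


k_inf = nu * Sigma_f / Sigma_a
k_inf = 2.84 * 0.026 / 0.602
k_inf = 0.12266

0.12266


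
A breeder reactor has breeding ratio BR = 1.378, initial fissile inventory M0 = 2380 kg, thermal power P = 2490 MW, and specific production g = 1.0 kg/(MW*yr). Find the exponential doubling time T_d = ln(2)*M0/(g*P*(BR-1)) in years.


Breeding gain G = BR - 1 = 1.378 - 1 = 0.378
Fissile production rate = g * P * G = 1.0 * 2490 * 0.378 = 941.22 kg/yr
T_d = ln(2) * M0 / (g * P * G)
T_d = ln(2) * 2380 / 941.22 = 1.7527 yr

1.7527


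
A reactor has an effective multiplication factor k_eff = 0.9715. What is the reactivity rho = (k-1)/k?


rho = (k_eff - 1) / k_eff
rho = (0.9715 - 1) / 0.9715
rho = -0.029336

-0.029336


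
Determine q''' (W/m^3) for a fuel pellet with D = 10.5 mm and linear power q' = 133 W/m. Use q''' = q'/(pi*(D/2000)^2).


r = D / 2 / 1000 = 10.5 / 2 / 1000 = 0.00525 m
q''' = q' / (pi * r^2)
q''' = 133 / (pi * 0.00525^2)
q''' = 1.5360e+06 W/m^3

1.5360e+06


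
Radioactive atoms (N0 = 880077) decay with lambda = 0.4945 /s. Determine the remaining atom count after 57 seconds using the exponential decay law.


N = N0 * exp(-lambda * t)
N = 880077 * exp(-0.4945 * 57)
N = 5.0499e-07

5.0499e-07


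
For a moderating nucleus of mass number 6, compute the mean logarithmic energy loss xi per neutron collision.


xi = 1 + (A-1)^2/(2A) * ln((A-1)/(A+1))
xi = 1 + (6-1)^2/(2*6) * ln((6-1)/(6 +1))
xi = 0.29902

0.29902


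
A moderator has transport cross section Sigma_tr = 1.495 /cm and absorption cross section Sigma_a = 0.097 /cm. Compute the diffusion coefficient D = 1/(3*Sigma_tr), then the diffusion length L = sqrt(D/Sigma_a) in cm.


D = 1 / (3 * Sigma_tr) = 1 / (3 * 1.495) = 0.2229654 cm
L = sqrt(D / Sigma_a)
L = sqrt(0.2229654 / 0.097)
L = 1.5161 cm

1.5161


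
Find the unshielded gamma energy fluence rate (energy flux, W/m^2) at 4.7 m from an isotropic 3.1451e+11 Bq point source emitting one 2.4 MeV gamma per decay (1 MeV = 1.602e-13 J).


psi = A * E * 1.602e-13 / (4*pi*r^2)
psi = 3.1451e+11 * 2.4 * 1.602e-13 / (4*pi*4.7^2)
psi = 4.3561e-04 W/m^2

4.3561e-04


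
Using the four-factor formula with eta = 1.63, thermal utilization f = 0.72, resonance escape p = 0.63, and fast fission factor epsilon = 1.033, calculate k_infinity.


k_inf = eta * f * p * epsilon
k_inf = 1.63 * 0.72 * 0.63 * 1.033
k_inf = 0.76377

0.76377


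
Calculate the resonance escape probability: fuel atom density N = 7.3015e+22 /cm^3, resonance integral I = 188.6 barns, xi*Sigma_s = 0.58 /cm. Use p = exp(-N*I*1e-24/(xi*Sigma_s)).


p = exp(-N * I * 1e-24 / (xi*Sigma_s))
p = exp(-7.3015e+22 * 188.6 * 1e-24 / 0.58)
p = 4.8840e-11

4.8840e-11


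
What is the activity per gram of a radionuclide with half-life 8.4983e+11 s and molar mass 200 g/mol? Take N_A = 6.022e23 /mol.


lambda = ln(2) / t_half = ln(2) / 8.4983e+11 = 8.156304e-13 /s
SA = lambda * N_A / M
SA = 8.156304e-13 * 6.022e23 / 200
SA = 2.4559e+09 Bq/g

2.4559e+09


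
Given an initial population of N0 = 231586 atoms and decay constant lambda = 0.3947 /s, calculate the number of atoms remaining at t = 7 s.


N = N0 * exp(-lambda * t)
N = 231586 * exp(-0.3947 * 7)
N = 14615

14615
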